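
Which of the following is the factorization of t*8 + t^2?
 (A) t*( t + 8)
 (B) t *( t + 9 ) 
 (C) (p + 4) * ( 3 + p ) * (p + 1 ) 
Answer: A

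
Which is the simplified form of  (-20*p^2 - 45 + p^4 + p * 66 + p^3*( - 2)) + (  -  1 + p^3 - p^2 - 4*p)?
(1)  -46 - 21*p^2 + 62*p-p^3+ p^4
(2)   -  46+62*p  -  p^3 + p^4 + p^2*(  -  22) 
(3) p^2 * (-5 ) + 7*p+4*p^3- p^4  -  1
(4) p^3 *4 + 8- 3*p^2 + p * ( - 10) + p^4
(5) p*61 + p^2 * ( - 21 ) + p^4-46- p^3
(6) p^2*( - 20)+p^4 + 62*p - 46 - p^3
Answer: 1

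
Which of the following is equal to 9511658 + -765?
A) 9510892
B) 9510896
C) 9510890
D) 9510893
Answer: D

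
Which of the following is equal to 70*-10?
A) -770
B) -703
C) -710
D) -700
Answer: D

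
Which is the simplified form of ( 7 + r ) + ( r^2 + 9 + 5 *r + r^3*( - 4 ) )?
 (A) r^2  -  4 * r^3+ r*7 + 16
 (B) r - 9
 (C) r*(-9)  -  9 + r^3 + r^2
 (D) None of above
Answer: D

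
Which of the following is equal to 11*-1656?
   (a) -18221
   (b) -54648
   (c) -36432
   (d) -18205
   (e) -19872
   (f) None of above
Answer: f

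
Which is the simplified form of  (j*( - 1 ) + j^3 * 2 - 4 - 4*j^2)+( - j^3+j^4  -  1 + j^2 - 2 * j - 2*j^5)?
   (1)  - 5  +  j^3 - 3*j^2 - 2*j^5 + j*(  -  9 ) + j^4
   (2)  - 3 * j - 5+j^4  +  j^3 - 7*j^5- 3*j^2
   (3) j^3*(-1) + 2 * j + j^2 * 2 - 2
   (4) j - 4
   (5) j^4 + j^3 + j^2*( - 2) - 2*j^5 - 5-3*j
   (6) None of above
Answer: 6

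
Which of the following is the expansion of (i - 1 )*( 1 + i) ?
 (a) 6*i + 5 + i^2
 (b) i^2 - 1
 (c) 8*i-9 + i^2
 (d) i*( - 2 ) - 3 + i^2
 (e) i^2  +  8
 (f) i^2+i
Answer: b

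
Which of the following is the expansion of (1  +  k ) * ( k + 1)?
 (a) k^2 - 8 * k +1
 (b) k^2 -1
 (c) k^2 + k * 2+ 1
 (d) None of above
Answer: c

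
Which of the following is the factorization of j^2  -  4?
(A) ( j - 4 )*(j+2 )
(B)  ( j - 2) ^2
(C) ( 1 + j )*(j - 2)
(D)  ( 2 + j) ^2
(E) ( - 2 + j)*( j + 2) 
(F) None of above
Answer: E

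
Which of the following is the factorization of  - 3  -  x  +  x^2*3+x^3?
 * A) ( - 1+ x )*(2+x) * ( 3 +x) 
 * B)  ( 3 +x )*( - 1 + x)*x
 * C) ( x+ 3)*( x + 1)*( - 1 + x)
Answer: C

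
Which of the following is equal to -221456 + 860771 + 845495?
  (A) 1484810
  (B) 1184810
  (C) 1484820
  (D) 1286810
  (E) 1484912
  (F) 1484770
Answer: A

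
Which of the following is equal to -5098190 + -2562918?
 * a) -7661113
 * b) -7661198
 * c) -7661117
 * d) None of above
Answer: d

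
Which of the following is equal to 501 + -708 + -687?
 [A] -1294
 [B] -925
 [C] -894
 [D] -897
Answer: C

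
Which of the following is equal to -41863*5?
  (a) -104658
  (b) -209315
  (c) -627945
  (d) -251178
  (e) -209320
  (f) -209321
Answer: b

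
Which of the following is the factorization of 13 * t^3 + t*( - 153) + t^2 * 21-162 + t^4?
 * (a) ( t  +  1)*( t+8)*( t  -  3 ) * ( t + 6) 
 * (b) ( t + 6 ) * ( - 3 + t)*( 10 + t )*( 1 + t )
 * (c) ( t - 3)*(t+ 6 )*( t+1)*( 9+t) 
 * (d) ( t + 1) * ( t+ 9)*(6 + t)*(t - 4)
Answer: c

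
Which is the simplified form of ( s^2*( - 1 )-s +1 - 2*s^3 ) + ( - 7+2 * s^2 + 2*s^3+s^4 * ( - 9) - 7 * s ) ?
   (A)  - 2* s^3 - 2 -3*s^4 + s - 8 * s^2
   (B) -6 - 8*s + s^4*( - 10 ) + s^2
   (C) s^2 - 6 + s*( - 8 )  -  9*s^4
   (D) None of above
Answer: C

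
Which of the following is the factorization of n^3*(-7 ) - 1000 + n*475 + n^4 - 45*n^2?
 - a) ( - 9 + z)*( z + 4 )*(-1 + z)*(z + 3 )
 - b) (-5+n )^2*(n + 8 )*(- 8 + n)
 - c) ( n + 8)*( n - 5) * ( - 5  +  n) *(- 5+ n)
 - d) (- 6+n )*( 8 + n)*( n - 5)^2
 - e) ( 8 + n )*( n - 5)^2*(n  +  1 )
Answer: c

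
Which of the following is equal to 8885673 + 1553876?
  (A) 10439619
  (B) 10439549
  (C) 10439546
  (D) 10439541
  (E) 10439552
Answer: B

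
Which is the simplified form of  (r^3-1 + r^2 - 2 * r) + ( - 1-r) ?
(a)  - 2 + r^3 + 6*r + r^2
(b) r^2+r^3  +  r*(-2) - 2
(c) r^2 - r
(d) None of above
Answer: d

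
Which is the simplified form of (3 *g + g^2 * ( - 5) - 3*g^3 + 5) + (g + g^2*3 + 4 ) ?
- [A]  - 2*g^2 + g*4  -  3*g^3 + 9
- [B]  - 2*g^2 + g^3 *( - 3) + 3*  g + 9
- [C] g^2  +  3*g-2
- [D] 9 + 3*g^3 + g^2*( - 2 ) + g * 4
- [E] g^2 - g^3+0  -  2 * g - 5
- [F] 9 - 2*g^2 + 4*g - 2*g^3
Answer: A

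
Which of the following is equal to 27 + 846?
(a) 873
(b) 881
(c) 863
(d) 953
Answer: a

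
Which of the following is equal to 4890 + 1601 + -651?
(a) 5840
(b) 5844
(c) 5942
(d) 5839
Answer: a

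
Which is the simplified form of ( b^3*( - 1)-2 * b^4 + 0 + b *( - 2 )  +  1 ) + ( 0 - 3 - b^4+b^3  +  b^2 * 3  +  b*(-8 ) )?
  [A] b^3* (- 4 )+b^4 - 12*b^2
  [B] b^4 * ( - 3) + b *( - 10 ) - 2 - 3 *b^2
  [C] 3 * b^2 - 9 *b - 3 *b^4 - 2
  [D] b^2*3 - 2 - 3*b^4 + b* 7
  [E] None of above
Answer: E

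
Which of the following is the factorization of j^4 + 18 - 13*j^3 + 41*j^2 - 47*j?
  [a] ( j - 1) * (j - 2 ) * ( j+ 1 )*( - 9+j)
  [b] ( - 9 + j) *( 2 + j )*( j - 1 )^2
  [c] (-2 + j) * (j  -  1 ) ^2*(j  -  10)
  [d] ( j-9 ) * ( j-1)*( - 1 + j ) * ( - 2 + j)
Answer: d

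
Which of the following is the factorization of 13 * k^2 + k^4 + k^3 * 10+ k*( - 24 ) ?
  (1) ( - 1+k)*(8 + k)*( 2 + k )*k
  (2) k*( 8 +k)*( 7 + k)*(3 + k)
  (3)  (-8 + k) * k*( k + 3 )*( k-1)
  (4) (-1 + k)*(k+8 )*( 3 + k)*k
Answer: 4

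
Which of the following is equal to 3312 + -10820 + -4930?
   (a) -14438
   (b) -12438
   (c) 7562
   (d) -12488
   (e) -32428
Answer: b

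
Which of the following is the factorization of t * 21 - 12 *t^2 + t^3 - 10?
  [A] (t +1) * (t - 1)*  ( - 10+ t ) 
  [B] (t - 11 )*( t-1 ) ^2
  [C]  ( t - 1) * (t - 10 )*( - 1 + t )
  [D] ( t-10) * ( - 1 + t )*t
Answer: C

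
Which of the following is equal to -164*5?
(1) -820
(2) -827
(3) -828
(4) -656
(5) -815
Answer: 1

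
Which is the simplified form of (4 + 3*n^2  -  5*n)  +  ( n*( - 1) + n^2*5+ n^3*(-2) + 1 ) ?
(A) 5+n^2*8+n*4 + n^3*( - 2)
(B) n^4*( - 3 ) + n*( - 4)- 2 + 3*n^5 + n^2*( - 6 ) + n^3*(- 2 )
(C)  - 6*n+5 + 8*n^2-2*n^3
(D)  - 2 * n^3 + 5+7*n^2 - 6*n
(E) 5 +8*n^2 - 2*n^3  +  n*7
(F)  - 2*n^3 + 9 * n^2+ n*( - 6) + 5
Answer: C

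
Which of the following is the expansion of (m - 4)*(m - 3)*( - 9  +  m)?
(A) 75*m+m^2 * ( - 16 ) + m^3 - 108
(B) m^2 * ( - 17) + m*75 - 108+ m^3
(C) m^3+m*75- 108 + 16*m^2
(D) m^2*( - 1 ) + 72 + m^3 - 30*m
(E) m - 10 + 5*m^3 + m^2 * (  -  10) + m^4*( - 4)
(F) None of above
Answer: A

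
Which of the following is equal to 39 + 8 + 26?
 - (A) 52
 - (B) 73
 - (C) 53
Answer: B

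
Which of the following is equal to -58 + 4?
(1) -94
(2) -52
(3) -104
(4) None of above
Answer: 4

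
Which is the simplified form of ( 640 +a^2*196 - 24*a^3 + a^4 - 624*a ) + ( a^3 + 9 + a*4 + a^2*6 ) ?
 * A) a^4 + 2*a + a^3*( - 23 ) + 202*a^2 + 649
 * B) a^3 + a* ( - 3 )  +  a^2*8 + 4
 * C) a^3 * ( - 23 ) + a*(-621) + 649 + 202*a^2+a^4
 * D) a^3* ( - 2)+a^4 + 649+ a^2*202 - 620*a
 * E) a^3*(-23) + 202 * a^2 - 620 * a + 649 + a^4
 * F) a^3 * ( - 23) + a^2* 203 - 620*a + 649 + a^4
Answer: E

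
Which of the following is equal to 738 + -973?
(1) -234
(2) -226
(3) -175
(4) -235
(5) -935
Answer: 4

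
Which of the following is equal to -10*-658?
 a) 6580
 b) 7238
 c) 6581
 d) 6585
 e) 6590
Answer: a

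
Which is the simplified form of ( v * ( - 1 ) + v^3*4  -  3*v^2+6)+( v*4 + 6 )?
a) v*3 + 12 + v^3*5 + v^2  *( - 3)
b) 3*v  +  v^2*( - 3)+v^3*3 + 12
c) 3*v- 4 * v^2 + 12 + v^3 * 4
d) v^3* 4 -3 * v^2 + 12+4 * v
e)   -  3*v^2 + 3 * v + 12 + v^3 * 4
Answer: e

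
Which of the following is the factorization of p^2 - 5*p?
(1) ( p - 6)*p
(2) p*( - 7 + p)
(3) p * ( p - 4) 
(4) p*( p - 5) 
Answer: 4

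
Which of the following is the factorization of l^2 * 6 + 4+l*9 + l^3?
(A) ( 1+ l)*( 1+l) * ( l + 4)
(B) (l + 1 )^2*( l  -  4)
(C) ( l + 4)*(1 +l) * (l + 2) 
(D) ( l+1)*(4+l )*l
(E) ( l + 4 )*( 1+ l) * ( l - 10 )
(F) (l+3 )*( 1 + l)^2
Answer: A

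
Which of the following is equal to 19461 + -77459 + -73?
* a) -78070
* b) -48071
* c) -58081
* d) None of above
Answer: d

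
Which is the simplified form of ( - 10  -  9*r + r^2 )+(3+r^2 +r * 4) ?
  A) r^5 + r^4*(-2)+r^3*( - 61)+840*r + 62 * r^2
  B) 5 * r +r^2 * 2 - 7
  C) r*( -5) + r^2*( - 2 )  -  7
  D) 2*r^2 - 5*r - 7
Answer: D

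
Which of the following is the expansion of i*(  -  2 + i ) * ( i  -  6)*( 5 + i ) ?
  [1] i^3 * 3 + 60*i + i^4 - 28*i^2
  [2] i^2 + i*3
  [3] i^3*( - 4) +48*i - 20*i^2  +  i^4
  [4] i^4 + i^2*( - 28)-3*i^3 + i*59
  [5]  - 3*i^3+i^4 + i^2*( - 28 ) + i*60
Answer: 5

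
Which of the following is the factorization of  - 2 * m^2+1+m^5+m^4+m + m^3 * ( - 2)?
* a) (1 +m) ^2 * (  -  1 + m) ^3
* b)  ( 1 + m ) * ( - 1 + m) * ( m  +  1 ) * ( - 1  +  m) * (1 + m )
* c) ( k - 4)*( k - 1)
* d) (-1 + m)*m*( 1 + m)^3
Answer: b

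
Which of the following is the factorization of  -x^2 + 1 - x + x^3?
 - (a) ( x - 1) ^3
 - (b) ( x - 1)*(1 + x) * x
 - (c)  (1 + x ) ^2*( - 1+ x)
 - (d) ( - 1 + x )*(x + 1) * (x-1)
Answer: d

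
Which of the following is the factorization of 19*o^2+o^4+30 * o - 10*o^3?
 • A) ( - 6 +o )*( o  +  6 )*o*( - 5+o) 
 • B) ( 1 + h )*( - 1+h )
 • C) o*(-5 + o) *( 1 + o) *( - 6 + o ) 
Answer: C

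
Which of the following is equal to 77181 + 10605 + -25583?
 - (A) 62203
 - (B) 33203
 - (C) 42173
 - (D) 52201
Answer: A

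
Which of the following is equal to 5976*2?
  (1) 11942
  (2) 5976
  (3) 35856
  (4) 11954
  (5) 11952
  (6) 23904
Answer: 5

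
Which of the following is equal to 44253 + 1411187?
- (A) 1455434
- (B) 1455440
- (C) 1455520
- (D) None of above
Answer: B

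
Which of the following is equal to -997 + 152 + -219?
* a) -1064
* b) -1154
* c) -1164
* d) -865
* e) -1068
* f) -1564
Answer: a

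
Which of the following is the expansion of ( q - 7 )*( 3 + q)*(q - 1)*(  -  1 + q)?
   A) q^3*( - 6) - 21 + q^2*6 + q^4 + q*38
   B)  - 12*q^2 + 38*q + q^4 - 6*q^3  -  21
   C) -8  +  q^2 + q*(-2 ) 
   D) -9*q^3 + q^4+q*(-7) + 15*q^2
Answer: B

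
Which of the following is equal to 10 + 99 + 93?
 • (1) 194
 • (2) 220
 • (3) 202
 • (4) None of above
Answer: 3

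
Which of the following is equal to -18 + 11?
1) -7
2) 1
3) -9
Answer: 1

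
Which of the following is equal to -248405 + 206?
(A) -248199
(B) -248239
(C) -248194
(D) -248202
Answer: A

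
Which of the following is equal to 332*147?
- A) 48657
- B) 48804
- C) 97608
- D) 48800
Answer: B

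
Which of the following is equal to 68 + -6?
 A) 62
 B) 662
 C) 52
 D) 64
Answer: A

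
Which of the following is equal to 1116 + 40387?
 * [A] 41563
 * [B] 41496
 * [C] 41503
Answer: C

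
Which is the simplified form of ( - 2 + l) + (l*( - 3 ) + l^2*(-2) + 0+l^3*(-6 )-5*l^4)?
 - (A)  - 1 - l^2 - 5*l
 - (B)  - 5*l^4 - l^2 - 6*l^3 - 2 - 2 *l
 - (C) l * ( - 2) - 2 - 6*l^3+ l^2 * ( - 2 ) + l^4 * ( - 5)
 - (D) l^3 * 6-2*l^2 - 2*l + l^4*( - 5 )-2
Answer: C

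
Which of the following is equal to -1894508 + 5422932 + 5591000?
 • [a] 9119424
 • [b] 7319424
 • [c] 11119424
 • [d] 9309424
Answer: a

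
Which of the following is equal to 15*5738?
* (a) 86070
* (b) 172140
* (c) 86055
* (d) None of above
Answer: a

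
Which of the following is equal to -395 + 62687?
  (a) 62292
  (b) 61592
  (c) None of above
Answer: a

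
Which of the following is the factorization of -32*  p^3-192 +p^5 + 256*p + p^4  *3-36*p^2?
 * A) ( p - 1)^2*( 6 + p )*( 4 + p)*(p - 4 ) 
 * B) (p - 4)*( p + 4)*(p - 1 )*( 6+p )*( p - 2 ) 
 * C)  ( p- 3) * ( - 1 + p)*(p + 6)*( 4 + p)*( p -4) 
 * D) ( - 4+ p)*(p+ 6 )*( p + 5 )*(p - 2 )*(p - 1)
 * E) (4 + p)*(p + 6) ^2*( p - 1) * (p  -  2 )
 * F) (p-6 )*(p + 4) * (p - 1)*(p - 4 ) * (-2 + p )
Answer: B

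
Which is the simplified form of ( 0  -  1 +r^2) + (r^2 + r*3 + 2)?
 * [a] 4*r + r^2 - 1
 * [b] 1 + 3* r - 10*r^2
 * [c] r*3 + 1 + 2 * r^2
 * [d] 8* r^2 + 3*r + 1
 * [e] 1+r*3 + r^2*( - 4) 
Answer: c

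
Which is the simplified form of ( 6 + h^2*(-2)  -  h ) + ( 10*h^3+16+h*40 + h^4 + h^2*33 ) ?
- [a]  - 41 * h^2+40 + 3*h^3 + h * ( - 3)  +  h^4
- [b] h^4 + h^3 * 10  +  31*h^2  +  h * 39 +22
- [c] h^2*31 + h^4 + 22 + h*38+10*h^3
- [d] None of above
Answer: b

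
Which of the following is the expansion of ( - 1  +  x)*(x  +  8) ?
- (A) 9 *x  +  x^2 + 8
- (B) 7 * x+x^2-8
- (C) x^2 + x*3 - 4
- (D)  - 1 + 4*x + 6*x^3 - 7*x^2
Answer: B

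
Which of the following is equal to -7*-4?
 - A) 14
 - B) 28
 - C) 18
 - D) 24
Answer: B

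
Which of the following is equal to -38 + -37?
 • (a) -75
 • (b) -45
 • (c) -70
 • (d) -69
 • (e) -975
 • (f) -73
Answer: a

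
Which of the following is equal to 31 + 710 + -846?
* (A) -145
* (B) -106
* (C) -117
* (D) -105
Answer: D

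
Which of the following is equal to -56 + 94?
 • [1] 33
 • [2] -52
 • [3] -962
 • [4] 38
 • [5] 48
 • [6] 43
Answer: 4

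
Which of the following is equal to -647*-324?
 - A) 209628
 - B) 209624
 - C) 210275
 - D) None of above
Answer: A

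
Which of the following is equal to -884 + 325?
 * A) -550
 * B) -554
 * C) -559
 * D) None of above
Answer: C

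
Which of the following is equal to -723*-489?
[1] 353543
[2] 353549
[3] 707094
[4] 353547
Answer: 4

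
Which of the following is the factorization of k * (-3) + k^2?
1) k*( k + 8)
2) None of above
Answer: 2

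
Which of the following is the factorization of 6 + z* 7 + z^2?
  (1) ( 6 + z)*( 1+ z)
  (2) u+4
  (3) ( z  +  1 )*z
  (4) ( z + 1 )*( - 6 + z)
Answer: 1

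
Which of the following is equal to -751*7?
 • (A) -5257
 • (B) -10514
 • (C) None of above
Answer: A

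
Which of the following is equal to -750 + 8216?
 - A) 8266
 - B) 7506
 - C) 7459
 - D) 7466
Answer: D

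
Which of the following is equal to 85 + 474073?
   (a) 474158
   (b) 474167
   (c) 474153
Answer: a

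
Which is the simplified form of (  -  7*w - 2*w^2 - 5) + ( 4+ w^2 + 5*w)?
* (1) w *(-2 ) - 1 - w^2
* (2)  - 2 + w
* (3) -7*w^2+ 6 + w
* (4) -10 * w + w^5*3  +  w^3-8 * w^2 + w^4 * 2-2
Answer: 1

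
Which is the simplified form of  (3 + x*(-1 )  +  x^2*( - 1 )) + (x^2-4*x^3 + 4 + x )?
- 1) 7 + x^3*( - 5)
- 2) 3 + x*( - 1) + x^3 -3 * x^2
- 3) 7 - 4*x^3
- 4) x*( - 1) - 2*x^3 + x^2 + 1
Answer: 3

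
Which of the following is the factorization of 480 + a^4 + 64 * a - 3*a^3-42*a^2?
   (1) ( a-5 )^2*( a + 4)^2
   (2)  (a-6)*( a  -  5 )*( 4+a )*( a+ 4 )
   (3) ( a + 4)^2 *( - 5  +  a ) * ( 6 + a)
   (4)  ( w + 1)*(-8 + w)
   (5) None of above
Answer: 2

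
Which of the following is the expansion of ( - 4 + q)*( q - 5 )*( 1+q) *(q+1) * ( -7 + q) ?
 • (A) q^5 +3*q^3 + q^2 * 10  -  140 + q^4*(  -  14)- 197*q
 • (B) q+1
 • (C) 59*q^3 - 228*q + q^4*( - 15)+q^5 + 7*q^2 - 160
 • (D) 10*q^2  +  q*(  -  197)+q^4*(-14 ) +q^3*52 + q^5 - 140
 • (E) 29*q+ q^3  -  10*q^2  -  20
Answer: D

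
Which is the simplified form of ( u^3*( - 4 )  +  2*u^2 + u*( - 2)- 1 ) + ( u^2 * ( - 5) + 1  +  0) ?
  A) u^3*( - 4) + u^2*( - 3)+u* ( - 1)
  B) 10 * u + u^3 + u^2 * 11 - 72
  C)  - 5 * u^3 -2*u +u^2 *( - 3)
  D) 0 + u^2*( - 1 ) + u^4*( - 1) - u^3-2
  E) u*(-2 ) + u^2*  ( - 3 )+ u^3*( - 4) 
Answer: E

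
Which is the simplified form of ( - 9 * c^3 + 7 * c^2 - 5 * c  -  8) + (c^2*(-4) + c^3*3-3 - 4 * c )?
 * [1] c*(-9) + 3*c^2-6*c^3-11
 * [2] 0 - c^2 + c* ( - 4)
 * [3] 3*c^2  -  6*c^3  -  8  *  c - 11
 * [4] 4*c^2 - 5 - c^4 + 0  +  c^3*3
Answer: 1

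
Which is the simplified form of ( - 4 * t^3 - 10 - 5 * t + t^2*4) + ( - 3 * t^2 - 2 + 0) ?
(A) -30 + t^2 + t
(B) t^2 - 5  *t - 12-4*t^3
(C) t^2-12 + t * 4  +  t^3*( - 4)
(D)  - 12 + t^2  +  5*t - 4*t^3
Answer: B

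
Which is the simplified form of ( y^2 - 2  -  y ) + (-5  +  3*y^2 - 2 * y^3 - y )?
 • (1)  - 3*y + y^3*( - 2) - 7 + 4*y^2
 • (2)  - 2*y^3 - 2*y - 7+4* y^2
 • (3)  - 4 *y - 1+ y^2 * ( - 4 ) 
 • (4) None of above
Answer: 2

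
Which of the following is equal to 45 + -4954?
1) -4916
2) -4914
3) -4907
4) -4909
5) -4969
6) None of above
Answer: 4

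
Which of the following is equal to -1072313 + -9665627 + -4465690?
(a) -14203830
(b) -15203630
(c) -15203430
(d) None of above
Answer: b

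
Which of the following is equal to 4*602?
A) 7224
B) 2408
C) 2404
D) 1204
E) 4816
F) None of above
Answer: B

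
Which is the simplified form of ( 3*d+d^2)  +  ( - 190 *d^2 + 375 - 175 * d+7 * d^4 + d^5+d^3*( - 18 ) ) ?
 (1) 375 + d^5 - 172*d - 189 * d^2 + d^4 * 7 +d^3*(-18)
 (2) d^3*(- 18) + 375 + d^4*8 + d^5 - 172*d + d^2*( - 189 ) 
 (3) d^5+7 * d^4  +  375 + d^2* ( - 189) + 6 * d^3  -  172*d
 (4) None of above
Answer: 1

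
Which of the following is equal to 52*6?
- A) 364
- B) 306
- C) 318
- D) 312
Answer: D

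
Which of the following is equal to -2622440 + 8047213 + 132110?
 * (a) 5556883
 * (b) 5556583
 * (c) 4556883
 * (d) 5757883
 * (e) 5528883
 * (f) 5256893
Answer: a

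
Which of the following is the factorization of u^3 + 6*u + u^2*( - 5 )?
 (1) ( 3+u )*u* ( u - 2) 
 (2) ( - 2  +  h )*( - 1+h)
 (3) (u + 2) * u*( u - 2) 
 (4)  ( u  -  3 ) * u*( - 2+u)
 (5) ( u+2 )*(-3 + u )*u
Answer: 4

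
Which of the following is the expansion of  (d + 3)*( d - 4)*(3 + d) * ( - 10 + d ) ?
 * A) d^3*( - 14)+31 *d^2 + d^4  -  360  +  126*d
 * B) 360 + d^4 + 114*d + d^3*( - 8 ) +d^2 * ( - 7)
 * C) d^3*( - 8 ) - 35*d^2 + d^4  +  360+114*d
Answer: C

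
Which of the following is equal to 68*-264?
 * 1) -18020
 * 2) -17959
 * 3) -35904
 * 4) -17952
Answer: 4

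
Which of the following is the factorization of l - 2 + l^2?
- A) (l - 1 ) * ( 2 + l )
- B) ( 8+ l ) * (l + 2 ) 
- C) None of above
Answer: A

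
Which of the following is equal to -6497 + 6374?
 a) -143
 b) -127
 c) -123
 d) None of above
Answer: c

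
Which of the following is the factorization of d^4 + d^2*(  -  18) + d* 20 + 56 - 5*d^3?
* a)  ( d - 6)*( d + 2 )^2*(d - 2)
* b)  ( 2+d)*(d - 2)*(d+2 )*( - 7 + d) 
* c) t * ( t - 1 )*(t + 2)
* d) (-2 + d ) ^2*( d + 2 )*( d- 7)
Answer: b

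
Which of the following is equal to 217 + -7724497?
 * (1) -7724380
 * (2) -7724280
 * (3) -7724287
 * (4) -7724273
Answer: 2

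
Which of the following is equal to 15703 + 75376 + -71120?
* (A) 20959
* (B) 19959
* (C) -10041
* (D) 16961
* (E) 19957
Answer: B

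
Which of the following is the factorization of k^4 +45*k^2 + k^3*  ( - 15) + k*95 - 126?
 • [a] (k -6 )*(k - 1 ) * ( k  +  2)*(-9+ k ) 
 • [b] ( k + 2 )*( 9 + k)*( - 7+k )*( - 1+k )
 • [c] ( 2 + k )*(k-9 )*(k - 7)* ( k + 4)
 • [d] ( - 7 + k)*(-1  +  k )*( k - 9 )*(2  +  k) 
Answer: d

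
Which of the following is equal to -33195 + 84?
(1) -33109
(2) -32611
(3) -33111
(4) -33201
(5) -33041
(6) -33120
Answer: 3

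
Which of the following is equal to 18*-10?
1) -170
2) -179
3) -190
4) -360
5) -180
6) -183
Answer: 5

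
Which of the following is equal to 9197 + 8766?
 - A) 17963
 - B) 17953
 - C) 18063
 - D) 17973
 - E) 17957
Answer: A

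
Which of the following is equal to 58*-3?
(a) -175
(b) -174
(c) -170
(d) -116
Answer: b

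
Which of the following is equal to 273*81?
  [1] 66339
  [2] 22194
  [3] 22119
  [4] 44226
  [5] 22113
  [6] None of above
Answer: 5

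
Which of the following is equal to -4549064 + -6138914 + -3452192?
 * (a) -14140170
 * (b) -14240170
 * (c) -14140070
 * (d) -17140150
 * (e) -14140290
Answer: a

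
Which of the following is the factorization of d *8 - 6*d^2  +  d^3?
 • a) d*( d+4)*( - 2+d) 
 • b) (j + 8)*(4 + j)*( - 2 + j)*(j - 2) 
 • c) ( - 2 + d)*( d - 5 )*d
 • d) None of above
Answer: d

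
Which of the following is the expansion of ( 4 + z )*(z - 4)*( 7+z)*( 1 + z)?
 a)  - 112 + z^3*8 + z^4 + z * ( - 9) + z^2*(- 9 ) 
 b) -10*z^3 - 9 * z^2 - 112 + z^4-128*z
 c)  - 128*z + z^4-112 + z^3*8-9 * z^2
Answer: c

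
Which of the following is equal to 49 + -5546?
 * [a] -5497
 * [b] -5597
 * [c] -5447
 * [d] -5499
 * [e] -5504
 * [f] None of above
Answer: a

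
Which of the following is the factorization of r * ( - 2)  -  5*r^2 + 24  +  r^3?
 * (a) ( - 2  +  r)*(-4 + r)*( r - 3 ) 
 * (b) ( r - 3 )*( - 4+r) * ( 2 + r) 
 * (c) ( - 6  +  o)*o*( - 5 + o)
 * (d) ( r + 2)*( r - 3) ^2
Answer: b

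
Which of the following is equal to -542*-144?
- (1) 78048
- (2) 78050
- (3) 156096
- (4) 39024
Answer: 1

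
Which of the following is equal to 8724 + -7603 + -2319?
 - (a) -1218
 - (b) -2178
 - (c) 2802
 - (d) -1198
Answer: d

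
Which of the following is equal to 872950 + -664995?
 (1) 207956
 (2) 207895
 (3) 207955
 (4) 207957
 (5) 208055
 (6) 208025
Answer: 3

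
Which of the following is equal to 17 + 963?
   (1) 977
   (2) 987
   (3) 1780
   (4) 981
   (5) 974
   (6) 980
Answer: 6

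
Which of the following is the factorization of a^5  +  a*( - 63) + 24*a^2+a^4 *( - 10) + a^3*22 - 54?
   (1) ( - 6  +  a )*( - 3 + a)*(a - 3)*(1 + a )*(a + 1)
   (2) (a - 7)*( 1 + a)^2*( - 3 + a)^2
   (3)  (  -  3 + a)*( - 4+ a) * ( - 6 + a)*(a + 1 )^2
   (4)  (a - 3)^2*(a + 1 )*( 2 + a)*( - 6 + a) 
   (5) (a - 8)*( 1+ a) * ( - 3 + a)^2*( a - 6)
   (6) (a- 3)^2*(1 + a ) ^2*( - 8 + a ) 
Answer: 1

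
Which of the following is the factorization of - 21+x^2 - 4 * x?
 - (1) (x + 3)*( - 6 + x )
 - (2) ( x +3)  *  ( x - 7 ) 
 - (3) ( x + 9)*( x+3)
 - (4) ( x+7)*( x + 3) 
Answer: 2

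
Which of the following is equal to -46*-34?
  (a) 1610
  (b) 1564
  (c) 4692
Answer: b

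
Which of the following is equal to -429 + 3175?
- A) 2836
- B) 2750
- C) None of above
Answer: C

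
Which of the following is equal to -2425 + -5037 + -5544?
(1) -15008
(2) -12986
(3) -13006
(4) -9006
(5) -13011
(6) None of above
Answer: 3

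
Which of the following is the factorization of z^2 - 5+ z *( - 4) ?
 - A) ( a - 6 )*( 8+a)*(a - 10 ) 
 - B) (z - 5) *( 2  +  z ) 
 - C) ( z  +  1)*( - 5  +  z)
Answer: C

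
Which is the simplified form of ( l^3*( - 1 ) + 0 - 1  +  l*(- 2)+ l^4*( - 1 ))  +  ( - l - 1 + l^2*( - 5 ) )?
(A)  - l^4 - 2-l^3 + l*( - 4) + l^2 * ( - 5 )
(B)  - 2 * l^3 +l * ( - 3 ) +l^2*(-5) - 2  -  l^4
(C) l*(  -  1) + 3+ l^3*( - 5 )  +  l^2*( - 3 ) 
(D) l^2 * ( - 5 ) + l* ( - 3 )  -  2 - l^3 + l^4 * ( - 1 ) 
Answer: D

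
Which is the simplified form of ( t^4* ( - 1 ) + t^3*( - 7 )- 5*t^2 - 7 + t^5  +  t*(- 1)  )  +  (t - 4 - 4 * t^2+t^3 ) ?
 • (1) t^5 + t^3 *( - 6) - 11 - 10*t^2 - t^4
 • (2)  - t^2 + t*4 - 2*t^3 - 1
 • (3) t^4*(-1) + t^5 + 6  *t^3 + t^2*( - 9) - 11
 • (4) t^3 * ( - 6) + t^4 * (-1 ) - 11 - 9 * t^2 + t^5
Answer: 4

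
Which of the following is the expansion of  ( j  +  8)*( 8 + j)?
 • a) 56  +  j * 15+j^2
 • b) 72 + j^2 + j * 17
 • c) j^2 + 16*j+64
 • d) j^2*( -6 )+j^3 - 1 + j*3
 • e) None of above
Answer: c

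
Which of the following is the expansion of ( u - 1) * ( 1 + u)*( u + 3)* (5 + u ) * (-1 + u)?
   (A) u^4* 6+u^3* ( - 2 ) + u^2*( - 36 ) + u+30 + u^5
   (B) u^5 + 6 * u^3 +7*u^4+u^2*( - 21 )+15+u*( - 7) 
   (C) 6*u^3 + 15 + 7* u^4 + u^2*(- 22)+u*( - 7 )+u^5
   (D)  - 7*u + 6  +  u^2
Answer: C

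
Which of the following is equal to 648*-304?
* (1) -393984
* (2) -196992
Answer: 2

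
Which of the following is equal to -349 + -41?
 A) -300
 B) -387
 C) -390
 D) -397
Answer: C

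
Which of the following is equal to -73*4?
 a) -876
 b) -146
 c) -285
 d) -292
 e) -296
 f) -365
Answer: d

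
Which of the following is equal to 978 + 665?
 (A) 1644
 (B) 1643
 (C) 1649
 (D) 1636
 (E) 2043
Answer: B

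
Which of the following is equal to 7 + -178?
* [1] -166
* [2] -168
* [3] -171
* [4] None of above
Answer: 3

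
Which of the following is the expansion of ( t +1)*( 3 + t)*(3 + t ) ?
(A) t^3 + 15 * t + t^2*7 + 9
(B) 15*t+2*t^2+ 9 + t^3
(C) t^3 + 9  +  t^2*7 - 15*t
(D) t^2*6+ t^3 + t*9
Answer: A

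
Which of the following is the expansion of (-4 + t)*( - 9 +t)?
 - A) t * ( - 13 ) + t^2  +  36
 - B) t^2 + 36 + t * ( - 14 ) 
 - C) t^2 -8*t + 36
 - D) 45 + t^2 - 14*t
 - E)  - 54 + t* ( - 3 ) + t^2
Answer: A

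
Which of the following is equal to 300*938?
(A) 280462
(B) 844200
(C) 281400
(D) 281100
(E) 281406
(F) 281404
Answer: C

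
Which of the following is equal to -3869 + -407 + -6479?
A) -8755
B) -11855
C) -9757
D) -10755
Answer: D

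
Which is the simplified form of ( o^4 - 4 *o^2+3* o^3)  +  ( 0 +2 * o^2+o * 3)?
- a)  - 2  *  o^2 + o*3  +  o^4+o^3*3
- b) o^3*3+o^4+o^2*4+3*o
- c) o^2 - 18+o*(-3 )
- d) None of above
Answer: a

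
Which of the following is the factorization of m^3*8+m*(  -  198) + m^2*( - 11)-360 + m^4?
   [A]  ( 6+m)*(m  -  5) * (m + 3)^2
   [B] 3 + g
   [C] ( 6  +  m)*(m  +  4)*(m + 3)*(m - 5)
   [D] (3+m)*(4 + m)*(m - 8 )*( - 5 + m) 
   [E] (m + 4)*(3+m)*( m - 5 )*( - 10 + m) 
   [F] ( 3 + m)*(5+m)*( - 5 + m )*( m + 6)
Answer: C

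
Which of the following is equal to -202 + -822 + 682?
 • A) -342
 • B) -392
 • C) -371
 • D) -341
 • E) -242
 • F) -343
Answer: A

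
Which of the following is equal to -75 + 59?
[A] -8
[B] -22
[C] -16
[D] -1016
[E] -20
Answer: C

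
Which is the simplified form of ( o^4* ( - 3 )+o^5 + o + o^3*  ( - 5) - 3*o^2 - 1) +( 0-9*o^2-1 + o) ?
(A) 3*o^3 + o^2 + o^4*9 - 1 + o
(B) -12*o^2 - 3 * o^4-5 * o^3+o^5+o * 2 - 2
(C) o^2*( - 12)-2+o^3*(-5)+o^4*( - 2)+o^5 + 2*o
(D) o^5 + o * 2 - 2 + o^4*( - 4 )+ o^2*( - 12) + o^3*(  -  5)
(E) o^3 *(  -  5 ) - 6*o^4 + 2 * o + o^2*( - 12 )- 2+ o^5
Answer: B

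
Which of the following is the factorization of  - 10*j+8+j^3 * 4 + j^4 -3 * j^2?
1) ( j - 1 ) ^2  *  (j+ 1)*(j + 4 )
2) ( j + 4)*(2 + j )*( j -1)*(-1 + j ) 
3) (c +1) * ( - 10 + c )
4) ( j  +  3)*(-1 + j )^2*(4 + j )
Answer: 2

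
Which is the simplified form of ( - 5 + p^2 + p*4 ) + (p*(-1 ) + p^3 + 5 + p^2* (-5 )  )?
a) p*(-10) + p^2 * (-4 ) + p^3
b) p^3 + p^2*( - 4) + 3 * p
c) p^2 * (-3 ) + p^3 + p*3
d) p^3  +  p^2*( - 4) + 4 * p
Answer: b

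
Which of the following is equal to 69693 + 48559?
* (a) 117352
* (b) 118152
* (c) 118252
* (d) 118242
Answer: c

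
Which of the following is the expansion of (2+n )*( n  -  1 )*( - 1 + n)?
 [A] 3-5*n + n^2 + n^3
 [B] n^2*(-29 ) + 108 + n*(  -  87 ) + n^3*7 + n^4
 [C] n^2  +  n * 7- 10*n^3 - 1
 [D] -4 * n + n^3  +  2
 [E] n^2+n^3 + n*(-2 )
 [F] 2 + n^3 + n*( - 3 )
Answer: F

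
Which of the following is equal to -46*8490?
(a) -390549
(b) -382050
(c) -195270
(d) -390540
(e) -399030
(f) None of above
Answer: d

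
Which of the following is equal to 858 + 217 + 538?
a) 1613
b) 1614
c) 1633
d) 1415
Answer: a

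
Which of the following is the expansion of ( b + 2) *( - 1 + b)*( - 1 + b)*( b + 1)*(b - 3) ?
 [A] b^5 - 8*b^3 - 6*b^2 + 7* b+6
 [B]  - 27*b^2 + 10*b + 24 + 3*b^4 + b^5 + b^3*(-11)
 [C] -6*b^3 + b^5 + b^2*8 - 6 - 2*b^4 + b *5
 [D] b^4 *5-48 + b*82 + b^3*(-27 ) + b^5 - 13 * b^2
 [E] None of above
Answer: C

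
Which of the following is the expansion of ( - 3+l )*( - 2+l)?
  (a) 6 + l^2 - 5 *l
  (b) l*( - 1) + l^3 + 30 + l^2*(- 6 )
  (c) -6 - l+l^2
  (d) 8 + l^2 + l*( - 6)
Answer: a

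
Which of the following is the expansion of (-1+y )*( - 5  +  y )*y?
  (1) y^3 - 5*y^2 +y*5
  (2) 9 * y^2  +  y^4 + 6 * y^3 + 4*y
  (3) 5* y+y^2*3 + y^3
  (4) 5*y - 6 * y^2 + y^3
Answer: 4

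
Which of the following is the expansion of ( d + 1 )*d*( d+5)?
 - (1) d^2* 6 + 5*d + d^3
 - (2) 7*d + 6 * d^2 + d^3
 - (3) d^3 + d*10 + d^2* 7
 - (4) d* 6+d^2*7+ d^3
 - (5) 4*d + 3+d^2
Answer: 1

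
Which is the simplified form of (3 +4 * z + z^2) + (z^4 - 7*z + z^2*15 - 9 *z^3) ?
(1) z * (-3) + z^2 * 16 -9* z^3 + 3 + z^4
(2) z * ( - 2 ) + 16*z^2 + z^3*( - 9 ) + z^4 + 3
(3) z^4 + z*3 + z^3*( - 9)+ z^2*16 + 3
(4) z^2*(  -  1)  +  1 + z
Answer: 1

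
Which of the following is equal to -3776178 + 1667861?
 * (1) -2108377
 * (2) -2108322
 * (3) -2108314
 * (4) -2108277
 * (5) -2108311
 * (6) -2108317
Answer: 6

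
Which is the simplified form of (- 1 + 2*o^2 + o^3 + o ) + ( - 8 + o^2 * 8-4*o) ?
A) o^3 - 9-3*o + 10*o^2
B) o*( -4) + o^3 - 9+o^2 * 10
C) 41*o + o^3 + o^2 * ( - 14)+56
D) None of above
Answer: A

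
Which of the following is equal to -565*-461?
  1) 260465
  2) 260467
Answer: 1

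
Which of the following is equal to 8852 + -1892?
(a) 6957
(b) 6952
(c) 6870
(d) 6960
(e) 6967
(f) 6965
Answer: d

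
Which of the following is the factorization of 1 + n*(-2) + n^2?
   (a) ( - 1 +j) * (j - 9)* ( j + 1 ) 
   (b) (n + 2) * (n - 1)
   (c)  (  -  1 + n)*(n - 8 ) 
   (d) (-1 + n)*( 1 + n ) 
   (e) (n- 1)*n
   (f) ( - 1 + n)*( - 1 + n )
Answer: f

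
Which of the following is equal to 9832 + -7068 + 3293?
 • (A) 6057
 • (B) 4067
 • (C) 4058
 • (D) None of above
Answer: A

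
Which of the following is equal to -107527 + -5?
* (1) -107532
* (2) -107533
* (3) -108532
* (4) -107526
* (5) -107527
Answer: 1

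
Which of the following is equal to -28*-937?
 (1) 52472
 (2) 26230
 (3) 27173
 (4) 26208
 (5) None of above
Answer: 5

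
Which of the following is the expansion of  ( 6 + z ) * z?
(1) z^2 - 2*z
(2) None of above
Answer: 2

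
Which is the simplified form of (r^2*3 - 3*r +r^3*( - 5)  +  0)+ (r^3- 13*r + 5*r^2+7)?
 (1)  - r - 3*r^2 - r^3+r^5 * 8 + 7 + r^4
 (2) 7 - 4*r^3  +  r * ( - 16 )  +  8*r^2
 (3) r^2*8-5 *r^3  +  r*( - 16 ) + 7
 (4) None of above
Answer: 2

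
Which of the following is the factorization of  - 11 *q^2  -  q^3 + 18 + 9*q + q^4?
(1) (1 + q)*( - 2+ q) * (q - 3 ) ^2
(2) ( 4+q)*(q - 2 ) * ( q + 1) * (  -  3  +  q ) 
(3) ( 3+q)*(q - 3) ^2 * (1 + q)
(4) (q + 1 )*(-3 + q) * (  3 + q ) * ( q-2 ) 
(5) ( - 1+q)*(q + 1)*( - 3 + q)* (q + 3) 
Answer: 4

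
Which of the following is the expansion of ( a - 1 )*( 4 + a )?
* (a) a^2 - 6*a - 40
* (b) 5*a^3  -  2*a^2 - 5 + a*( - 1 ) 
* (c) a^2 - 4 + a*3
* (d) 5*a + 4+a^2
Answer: c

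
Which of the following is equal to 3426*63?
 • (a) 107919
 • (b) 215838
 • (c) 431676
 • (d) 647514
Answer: b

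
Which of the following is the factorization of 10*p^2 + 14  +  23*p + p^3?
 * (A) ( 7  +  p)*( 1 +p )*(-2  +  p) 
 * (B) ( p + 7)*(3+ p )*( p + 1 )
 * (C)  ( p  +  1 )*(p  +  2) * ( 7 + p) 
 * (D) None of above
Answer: C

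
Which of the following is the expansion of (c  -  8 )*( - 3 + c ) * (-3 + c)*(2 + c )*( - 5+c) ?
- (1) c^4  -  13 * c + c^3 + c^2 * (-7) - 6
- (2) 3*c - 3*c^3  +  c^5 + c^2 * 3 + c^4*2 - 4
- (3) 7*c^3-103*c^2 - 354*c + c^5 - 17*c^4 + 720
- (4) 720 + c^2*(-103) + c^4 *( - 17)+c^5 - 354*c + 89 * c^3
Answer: 4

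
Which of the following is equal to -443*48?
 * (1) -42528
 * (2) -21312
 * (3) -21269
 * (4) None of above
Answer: 4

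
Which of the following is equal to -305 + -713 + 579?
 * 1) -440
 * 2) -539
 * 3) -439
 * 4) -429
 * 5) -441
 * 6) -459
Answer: 3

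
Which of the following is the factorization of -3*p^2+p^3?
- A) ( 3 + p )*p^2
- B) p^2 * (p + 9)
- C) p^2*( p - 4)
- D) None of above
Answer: D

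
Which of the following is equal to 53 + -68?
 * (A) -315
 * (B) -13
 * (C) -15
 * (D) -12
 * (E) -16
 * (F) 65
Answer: C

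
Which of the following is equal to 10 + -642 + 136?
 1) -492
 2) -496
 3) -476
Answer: 2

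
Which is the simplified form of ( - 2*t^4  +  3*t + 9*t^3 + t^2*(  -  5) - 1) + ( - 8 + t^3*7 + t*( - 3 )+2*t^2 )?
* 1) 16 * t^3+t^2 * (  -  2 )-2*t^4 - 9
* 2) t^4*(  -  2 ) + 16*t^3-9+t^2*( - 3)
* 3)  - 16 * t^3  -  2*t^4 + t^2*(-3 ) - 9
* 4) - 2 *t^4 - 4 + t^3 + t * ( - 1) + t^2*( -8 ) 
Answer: 2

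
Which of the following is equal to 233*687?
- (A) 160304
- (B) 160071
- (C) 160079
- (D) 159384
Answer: B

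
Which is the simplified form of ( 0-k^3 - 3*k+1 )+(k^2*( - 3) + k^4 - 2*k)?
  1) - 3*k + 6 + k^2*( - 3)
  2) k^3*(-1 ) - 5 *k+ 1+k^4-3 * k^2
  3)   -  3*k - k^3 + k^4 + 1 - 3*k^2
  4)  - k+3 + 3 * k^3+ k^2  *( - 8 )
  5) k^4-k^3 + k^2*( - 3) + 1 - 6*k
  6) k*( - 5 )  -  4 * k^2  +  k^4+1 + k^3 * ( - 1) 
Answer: 2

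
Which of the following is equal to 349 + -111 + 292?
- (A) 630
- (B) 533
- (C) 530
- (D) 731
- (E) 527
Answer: C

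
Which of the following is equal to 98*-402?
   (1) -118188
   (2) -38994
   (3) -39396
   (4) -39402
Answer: 3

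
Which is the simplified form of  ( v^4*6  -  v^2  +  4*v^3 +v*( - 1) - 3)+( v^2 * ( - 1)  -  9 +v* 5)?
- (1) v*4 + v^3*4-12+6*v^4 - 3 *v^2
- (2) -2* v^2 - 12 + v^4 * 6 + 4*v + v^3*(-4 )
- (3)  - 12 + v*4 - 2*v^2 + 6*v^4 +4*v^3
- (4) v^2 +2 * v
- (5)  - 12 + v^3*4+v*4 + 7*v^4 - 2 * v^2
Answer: 3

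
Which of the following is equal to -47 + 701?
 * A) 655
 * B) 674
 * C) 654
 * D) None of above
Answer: C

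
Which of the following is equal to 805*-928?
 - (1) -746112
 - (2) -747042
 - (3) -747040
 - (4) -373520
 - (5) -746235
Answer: 3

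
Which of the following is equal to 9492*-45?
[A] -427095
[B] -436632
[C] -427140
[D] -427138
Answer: C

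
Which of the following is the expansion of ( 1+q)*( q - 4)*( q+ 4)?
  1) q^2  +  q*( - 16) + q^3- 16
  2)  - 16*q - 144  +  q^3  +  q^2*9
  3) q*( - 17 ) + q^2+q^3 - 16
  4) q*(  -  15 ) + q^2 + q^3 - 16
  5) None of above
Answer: 1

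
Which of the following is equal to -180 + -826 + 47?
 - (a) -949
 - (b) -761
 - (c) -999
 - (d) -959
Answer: d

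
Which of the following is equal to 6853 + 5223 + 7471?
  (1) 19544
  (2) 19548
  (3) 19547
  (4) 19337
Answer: 3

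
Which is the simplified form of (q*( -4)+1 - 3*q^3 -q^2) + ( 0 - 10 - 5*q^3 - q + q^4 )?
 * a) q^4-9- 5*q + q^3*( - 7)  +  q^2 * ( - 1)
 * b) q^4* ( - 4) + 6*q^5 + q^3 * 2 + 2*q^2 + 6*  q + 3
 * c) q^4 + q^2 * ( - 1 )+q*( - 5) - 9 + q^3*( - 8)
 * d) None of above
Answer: c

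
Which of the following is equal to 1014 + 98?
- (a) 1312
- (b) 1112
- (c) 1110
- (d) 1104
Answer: b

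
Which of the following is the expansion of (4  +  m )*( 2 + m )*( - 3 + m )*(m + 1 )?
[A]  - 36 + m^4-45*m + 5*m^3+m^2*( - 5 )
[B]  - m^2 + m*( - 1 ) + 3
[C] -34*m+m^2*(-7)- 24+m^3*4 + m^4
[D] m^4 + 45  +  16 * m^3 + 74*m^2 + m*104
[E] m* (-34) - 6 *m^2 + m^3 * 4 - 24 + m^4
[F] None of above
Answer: C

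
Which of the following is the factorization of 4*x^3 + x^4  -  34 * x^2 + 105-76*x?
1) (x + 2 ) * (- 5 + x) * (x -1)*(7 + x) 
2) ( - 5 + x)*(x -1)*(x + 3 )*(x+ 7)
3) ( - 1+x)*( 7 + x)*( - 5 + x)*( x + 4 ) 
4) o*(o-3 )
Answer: 2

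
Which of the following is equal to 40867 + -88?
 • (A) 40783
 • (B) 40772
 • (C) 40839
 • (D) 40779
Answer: D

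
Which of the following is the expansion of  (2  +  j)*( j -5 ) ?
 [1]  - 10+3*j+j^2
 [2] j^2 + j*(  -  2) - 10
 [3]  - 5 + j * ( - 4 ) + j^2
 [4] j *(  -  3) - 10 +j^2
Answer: 4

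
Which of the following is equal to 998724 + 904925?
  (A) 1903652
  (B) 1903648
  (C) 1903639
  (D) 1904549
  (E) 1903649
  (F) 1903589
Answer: E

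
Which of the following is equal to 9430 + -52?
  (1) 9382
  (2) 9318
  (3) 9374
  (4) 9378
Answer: 4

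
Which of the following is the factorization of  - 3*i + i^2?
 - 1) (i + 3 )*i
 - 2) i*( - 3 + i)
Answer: 2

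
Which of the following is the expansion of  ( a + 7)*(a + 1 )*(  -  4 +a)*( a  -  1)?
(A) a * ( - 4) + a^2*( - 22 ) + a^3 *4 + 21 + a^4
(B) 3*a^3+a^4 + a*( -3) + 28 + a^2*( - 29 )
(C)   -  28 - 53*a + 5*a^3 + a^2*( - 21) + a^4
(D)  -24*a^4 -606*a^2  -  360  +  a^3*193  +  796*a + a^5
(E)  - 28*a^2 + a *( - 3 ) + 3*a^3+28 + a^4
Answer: B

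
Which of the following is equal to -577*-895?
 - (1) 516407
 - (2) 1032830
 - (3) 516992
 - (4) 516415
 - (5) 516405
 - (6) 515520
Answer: 4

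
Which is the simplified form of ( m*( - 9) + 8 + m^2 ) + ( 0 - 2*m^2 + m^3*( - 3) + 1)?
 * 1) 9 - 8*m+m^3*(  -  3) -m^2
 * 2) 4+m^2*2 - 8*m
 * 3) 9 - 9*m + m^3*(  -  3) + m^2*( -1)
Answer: 3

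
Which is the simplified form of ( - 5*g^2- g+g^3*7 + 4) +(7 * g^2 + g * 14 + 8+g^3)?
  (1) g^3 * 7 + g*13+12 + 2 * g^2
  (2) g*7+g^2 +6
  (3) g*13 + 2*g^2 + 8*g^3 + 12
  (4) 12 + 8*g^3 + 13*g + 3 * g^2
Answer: 3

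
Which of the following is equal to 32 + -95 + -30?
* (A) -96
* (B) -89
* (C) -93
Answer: C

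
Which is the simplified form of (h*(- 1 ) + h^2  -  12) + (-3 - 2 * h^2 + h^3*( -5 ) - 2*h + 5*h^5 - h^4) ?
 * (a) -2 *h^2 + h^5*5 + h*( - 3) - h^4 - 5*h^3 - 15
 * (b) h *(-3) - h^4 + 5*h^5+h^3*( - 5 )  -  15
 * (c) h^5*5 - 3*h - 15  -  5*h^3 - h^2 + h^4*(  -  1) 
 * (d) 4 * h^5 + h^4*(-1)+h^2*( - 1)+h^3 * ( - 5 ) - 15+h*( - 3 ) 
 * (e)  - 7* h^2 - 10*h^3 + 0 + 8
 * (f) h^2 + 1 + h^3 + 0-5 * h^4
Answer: c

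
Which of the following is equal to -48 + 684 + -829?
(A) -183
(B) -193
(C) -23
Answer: B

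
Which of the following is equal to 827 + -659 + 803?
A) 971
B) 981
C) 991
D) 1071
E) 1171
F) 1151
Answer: A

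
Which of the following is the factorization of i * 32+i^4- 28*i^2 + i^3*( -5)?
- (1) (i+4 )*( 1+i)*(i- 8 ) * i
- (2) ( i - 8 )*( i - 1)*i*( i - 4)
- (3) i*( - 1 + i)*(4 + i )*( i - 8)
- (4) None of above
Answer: 3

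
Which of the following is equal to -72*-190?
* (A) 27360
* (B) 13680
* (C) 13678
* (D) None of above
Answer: B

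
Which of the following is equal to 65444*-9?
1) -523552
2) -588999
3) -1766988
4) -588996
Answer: 4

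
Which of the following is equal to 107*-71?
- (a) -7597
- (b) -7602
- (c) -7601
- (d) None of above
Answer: a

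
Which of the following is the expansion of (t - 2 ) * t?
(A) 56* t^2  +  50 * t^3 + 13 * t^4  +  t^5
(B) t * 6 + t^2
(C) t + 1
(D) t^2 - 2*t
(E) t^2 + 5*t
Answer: D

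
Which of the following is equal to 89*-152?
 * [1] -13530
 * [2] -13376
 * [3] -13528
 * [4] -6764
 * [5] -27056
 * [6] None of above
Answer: 3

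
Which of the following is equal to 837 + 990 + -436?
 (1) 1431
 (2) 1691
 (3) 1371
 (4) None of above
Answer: 4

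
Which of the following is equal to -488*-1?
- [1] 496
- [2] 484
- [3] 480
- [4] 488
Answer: 4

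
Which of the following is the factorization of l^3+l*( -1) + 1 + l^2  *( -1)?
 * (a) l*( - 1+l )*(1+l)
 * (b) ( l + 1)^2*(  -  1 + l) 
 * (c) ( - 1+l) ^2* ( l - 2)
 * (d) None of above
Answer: d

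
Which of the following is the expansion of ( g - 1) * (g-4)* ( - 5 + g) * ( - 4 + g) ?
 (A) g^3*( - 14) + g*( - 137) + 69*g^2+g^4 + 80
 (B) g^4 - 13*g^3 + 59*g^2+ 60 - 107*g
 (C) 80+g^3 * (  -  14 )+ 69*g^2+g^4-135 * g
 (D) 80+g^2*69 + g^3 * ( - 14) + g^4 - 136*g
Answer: D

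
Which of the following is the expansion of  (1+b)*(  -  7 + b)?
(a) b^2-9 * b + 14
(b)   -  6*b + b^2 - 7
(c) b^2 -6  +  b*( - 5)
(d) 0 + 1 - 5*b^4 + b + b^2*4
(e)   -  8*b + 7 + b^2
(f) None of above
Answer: b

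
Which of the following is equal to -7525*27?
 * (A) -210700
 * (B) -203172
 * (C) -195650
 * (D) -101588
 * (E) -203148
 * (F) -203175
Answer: F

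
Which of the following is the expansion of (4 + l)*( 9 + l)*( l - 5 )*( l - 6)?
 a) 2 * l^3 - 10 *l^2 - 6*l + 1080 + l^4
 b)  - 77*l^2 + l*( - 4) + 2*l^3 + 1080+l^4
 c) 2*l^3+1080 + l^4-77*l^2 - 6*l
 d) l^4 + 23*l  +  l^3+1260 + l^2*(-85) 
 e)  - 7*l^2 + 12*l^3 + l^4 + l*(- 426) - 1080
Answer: c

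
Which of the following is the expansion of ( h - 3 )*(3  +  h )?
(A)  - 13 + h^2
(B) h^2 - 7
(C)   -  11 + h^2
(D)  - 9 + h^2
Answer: D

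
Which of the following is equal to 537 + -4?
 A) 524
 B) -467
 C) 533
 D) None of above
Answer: C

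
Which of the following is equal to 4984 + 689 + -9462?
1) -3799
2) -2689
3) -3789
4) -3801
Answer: 3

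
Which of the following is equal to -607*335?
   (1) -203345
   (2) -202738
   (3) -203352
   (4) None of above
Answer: 1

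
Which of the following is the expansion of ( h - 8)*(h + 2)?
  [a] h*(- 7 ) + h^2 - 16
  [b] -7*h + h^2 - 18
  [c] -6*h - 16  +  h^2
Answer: c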